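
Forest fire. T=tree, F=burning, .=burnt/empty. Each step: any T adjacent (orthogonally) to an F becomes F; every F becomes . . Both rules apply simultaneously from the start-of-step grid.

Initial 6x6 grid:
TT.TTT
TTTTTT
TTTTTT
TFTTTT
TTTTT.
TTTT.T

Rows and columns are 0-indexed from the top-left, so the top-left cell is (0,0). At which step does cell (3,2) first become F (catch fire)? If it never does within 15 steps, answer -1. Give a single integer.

Step 1: cell (3,2)='F' (+4 fires, +1 burnt)
  -> target ignites at step 1
Step 2: cell (3,2)='.' (+7 fires, +4 burnt)
Step 3: cell (3,2)='.' (+8 fires, +7 burnt)
Step 4: cell (3,2)='.' (+6 fires, +8 burnt)
Step 5: cell (3,2)='.' (+3 fires, +6 burnt)
Step 6: cell (3,2)='.' (+2 fires, +3 burnt)
Step 7: cell (3,2)='.' (+1 fires, +2 burnt)
Step 8: cell (3,2)='.' (+0 fires, +1 burnt)
  fire out at step 8

1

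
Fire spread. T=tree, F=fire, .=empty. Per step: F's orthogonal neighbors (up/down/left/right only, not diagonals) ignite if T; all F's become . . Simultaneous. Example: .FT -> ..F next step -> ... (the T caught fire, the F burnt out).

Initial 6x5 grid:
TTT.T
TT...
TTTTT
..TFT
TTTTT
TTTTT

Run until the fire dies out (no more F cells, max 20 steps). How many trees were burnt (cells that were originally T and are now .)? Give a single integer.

Step 1: +4 fires, +1 burnt (F count now 4)
Step 2: +5 fires, +4 burnt (F count now 5)
Step 3: +4 fires, +5 burnt (F count now 4)
Step 4: +4 fires, +4 burnt (F count now 4)
Step 5: +3 fires, +4 burnt (F count now 3)
Step 6: +2 fires, +3 burnt (F count now 2)
Step 7: +0 fires, +2 burnt (F count now 0)
Fire out after step 7
Initially T: 23, now '.': 29
Total burnt (originally-T cells now '.'): 22

Answer: 22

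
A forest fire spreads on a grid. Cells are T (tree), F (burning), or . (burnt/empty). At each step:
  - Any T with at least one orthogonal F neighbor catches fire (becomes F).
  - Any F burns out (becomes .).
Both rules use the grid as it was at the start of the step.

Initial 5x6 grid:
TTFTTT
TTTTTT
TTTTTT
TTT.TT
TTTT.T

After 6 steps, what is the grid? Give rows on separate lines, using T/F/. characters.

Step 1: 3 trees catch fire, 1 burn out
  TF.FTT
  TTFTTT
  TTTTTT
  TTT.TT
  TTTT.T
Step 2: 5 trees catch fire, 3 burn out
  F...FT
  TF.FTT
  TTFTTT
  TTT.TT
  TTTT.T
Step 3: 6 trees catch fire, 5 burn out
  .....F
  F...FT
  TF.FTT
  TTF.TT
  TTTT.T
Step 4: 5 trees catch fire, 6 burn out
  ......
  .....F
  F...FT
  TF..TT
  TTFT.T
Step 5: 5 trees catch fire, 5 burn out
  ......
  ......
  .....F
  F...FT
  TF.F.T
Step 6: 2 trees catch fire, 5 burn out
  ......
  ......
  ......
  .....F
  F....T

......
......
......
.....F
F....T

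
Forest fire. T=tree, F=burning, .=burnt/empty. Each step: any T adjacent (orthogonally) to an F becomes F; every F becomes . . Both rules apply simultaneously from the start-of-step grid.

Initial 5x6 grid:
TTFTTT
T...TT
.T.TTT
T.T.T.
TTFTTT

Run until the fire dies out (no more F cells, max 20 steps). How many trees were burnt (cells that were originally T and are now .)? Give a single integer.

Step 1: +5 fires, +2 burnt (F count now 5)
Step 2: +4 fires, +5 burnt (F count now 4)
Step 3: +6 fires, +4 burnt (F count now 6)
Step 4: +2 fires, +6 burnt (F count now 2)
Step 5: +2 fires, +2 burnt (F count now 2)
Step 6: +0 fires, +2 burnt (F count now 0)
Fire out after step 6
Initially T: 20, now '.': 29
Total burnt (originally-T cells now '.'): 19

Answer: 19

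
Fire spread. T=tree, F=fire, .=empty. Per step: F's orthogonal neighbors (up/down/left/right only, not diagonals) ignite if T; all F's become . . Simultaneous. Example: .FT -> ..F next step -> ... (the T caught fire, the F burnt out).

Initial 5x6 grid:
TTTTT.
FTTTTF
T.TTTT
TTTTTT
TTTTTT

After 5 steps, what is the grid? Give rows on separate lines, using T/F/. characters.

Step 1: 5 trees catch fire, 2 burn out
  FTTTT.
  .FTTF.
  F.TTTF
  TTTTTT
  TTTTTT
Step 2: 7 trees catch fire, 5 burn out
  .FTTF.
  ..FF..
  ..TTF.
  FTTTTF
  TTTTTT
Step 3: 8 trees catch fire, 7 burn out
  ..FF..
  ......
  ..FF..
  .FTTF.
  FTTTTF
Step 4: 4 trees catch fire, 8 burn out
  ......
  ......
  ......
  ..FF..
  .FTTF.
Step 5: 2 trees catch fire, 4 burn out
  ......
  ......
  ......
  ......
  ..FF..

......
......
......
......
..FF..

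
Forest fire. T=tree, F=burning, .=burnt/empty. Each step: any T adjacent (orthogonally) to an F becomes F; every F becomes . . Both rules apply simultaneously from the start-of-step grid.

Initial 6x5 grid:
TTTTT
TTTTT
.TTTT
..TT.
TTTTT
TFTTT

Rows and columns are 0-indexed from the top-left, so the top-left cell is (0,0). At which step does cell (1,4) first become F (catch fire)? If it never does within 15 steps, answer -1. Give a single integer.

Step 1: cell (1,4)='T' (+3 fires, +1 burnt)
Step 2: cell (1,4)='T' (+3 fires, +3 burnt)
Step 3: cell (1,4)='T' (+3 fires, +3 burnt)
Step 4: cell (1,4)='T' (+3 fires, +3 burnt)
Step 5: cell (1,4)='T' (+3 fires, +3 burnt)
Step 6: cell (1,4)='T' (+4 fires, +3 burnt)
Step 7: cell (1,4)='F' (+4 fires, +4 burnt)
  -> target ignites at step 7
Step 8: cell (1,4)='.' (+2 fires, +4 burnt)
Step 9: cell (1,4)='.' (+0 fires, +2 burnt)
  fire out at step 9

7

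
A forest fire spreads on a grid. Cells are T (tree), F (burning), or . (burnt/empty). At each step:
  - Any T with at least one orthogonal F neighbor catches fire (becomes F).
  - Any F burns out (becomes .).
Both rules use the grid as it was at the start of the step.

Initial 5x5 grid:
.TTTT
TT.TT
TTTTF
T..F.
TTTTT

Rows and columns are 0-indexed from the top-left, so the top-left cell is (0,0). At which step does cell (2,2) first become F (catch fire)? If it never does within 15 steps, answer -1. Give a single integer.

Step 1: cell (2,2)='T' (+3 fires, +2 burnt)
Step 2: cell (2,2)='F' (+5 fires, +3 burnt)
  -> target ignites at step 2
Step 3: cell (2,2)='.' (+3 fires, +5 burnt)
Step 4: cell (2,2)='.' (+4 fires, +3 burnt)
Step 5: cell (2,2)='.' (+3 fires, +4 burnt)
Step 6: cell (2,2)='.' (+0 fires, +3 burnt)
  fire out at step 6

2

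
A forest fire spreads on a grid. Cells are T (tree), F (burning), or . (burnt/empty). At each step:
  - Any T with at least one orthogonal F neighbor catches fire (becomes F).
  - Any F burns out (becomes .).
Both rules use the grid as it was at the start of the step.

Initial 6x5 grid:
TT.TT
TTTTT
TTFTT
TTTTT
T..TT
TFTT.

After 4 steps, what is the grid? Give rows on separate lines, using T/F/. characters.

Step 1: 6 trees catch fire, 2 burn out
  TT.TT
  TTFTT
  TF.FT
  TTFTT
  T..TT
  F.FT.
Step 2: 8 trees catch fire, 6 burn out
  TT.TT
  TF.FT
  F...F
  TF.FT
  F..TT
  ...F.
Step 3: 7 trees catch fire, 8 burn out
  TF.FT
  F...F
  .....
  F...F
  ...FT
  .....
Step 4: 3 trees catch fire, 7 burn out
  F...F
  .....
  .....
  .....
  ....F
  .....

F...F
.....
.....
.....
....F
.....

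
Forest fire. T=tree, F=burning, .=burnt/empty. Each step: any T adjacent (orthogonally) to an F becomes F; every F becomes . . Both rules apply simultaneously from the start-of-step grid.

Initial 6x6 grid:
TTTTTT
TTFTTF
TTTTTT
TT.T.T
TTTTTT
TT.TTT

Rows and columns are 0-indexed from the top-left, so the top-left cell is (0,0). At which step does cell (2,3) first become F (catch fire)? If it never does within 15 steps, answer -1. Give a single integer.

Step 1: cell (2,3)='T' (+7 fires, +2 burnt)
Step 2: cell (2,3)='F' (+8 fires, +7 burnt)
  -> target ignites at step 2
Step 3: cell (2,3)='.' (+5 fires, +8 burnt)
Step 4: cell (2,3)='.' (+5 fires, +5 burnt)
Step 5: cell (2,3)='.' (+5 fires, +5 burnt)
Step 6: cell (2,3)='.' (+1 fires, +5 burnt)
Step 7: cell (2,3)='.' (+0 fires, +1 burnt)
  fire out at step 7

2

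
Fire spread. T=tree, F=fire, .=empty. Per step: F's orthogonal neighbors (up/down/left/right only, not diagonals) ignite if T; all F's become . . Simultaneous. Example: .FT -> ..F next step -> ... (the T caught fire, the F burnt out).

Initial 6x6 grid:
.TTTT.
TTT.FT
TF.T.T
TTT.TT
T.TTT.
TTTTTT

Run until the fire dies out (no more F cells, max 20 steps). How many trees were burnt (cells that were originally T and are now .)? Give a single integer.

Answer: 25

Derivation:
Step 1: +5 fires, +2 burnt (F count now 5)
Step 2: +7 fires, +5 burnt (F count now 7)
Step 3: +4 fires, +7 burnt (F count now 4)
Step 4: +4 fires, +4 burnt (F count now 4)
Step 5: +3 fires, +4 burnt (F count now 3)
Step 6: +1 fires, +3 burnt (F count now 1)
Step 7: +1 fires, +1 burnt (F count now 1)
Step 8: +0 fires, +1 burnt (F count now 0)
Fire out after step 8
Initially T: 26, now '.': 35
Total burnt (originally-T cells now '.'): 25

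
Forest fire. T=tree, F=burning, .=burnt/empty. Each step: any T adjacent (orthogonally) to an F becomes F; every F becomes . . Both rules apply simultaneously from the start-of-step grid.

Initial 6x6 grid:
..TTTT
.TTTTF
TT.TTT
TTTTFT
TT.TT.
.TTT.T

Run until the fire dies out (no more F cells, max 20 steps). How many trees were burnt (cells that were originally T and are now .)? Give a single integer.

Answer: 25

Derivation:
Step 1: +7 fires, +2 burnt (F count now 7)
Step 2: +5 fires, +7 burnt (F count now 5)
Step 3: +4 fires, +5 burnt (F count now 4)
Step 4: +6 fires, +4 burnt (F count now 6)
Step 5: +3 fires, +6 burnt (F count now 3)
Step 6: +0 fires, +3 burnt (F count now 0)
Fire out after step 6
Initially T: 26, now '.': 35
Total burnt (originally-T cells now '.'): 25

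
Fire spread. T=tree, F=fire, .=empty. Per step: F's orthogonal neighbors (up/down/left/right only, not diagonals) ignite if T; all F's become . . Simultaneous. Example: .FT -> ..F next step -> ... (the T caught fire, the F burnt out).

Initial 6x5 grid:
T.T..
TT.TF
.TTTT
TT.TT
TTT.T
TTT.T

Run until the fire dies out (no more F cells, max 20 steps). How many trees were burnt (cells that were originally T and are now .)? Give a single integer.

Step 1: +2 fires, +1 burnt (F count now 2)
Step 2: +2 fires, +2 burnt (F count now 2)
Step 3: +3 fires, +2 burnt (F count now 3)
Step 4: +2 fires, +3 burnt (F count now 2)
Step 5: +2 fires, +2 burnt (F count now 2)
Step 6: +3 fires, +2 burnt (F count now 3)
Step 7: +4 fires, +3 burnt (F count now 4)
Step 8: +2 fires, +4 burnt (F count now 2)
Step 9: +0 fires, +2 burnt (F count now 0)
Fire out after step 9
Initially T: 21, now '.': 29
Total burnt (originally-T cells now '.'): 20

Answer: 20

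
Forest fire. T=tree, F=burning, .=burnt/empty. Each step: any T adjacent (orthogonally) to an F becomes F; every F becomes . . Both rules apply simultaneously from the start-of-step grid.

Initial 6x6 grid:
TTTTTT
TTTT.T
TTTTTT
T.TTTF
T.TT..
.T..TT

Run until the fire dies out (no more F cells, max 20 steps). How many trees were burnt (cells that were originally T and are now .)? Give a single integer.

Step 1: +2 fires, +1 burnt (F count now 2)
Step 2: +3 fires, +2 burnt (F count now 3)
Step 3: +4 fires, +3 burnt (F count now 4)
Step 4: +4 fires, +4 burnt (F count now 4)
Step 5: +3 fires, +4 burnt (F count now 3)
Step 6: +3 fires, +3 burnt (F count now 3)
Step 7: +3 fires, +3 burnt (F count now 3)
Step 8: +2 fires, +3 burnt (F count now 2)
Step 9: +0 fires, +2 burnt (F count now 0)
Fire out after step 9
Initially T: 27, now '.': 33
Total burnt (originally-T cells now '.'): 24

Answer: 24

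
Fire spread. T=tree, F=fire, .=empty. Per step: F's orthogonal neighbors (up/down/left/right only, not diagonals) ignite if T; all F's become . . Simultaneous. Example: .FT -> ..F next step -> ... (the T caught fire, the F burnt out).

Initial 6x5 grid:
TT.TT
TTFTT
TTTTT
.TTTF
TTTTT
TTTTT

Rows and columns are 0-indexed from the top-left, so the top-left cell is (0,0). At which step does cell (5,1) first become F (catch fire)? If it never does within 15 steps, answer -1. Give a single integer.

Step 1: cell (5,1)='T' (+6 fires, +2 burnt)
Step 2: cell (5,1)='T' (+9 fires, +6 burnt)
Step 3: cell (5,1)='T' (+6 fires, +9 burnt)
Step 4: cell (5,1)='T' (+2 fires, +6 burnt)
Step 5: cell (5,1)='F' (+2 fires, +2 burnt)
  -> target ignites at step 5
Step 6: cell (5,1)='.' (+1 fires, +2 burnt)
Step 7: cell (5,1)='.' (+0 fires, +1 burnt)
  fire out at step 7

5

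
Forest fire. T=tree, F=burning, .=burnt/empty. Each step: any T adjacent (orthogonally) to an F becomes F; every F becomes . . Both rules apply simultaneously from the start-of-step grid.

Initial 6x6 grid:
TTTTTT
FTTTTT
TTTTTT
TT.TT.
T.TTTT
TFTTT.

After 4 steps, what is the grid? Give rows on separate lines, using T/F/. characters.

Step 1: 5 trees catch fire, 2 burn out
  FTTTTT
  .FTTTT
  FTTTTT
  TT.TT.
  T.TTTT
  F.FTT.
Step 2: 7 trees catch fire, 5 burn out
  .FTTTT
  ..FTTT
  .FTTTT
  FT.TT.
  F.FTTT
  ...FT.
Step 3: 6 trees catch fire, 7 burn out
  ..FTTT
  ...FTT
  ..FTTT
  .F.TT.
  ...FTT
  ....F.
Step 4: 5 trees catch fire, 6 burn out
  ...FTT
  ....FT
  ...FTT
  ...FT.
  ....FT
  ......

...FTT
....FT
...FTT
...FT.
....FT
......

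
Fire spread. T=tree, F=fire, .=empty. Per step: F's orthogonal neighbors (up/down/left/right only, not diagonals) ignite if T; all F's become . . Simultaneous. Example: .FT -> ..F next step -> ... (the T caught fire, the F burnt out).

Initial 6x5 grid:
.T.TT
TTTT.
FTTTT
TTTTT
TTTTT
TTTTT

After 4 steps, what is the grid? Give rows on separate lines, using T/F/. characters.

Step 1: 3 trees catch fire, 1 burn out
  .T.TT
  FTTT.
  .FTTT
  FTTTT
  TTTTT
  TTTTT
Step 2: 4 trees catch fire, 3 burn out
  .T.TT
  .FTT.
  ..FTT
  .FTTT
  FTTTT
  TTTTT
Step 3: 6 trees catch fire, 4 burn out
  .F.TT
  ..FT.
  ...FT
  ..FTT
  .FTTT
  FTTTT
Step 4: 5 trees catch fire, 6 burn out
  ...TT
  ...F.
  ....F
  ...FT
  ..FTT
  .FTTT

...TT
...F.
....F
...FT
..FTT
.FTTT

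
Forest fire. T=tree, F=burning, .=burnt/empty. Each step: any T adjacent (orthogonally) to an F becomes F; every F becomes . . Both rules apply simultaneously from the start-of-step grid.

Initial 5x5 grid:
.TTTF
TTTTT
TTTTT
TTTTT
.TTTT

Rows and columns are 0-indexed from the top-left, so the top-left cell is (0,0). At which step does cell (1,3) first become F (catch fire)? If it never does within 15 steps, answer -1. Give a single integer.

Step 1: cell (1,3)='T' (+2 fires, +1 burnt)
Step 2: cell (1,3)='F' (+3 fires, +2 burnt)
  -> target ignites at step 2
Step 3: cell (1,3)='.' (+4 fires, +3 burnt)
Step 4: cell (1,3)='.' (+4 fires, +4 burnt)
Step 5: cell (1,3)='.' (+4 fires, +4 burnt)
Step 6: cell (1,3)='.' (+3 fires, +4 burnt)
Step 7: cell (1,3)='.' (+2 fires, +3 burnt)
Step 8: cell (1,3)='.' (+0 fires, +2 burnt)
  fire out at step 8

2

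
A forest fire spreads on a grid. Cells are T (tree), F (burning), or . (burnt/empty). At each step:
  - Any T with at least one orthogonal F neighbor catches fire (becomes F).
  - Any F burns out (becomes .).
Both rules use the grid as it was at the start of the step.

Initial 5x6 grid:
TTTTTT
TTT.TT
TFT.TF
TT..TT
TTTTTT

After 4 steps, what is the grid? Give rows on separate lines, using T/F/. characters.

Step 1: 7 trees catch fire, 2 burn out
  TTTTTT
  TFT.TF
  F.F.F.
  TF..TF
  TTTTTT
Step 2: 9 trees catch fire, 7 burn out
  TFTTTF
  F.F.F.
  ......
  F...F.
  TFTTTF
Step 3: 6 trees catch fire, 9 burn out
  F.FTF.
  ......
  ......
  ......
  F.FTF.
Step 4: 2 trees catch fire, 6 burn out
  ...F..
  ......
  ......
  ......
  ...F..

...F..
......
......
......
...F..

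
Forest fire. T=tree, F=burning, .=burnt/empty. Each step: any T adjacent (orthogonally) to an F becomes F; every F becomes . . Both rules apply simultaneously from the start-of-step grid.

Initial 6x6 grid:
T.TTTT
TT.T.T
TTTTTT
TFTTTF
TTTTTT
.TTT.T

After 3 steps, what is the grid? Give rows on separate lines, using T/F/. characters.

Step 1: 7 trees catch fire, 2 burn out
  T.TTTT
  TT.T.T
  TFTTTF
  F.FTF.
  TFTTTF
  .TTT.T
Step 2: 11 trees catch fire, 7 burn out
  T.TTTT
  TF.T.F
  F.FTF.
  ...F..
  F.FTF.
  .FTT.F
Step 3: 5 trees catch fire, 11 burn out
  T.TTTF
  F..T..
  ...F..
  ......
  ...F..
  ..FT..

T.TTTF
F..T..
...F..
......
...F..
..FT..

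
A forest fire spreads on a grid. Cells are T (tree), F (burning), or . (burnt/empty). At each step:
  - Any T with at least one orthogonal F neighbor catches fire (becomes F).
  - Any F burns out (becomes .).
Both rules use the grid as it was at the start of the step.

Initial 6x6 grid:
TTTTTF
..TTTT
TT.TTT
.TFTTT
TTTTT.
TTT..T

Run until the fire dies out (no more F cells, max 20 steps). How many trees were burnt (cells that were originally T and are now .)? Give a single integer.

Answer: 26

Derivation:
Step 1: +5 fires, +2 burnt (F count now 5)
Step 2: +9 fires, +5 burnt (F count now 9)
Step 3: +8 fires, +9 burnt (F count now 8)
Step 4: +3 fires, +8 burnt (F count now 3)
Step 5: +1 fires, +3 burnt (F count now 1)
Step 6: +0 fires, +1 burnt (F count now 0)
Fire out after step 6
Initially T: 27, now '.': 35
Total burnt (originally-T cells now '.'): 26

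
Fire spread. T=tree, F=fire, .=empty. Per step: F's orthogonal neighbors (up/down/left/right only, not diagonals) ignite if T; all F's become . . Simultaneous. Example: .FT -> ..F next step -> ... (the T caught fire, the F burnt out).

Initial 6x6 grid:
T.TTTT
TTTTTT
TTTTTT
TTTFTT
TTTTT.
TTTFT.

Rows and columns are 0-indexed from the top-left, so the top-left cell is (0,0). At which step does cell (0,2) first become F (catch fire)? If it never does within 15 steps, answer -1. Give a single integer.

Step 1: cell (0,2)='T' (+6 fires, +2 burnt)
Step 2: cell (0,2)='T' (+8 fires, +6 burnt)
Step 3: cell (0,2)='T' (+8 fires, +8 burnt)
Step 4: cell (0,2)='F' (+6 fires, +8 burnt)
  -> target ignites at step 4
Step 5: cell (0,2)='.' (+2 fires, +6 burnt)
Step 6: cell (0,2)='.' (+1 fires, +2 burnt)
Step 7: cell (0,2)='.' (+0 fires, +1 burnt)
  fire out at step 7

4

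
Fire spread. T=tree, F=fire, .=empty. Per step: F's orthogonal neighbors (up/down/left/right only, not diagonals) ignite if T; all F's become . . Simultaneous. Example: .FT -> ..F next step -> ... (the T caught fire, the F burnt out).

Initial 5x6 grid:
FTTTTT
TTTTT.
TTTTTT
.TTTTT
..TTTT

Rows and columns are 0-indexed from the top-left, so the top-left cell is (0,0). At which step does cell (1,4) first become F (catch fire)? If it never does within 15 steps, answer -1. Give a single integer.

Step 1: cell (1,4)='T' (+2 fires, +1 burnt)
Step 2: cell (1,4)='T' (+3 fires, +2 burnt)
Step 3: cell (1,4)='T' (+3 fires, +3 burnt)
Step 4: cell (1,4)='T' (+4 fires, +3 burnt)
Step 5: cell (1,4)='F' (+4 fires, +4 burnt)
  -> target ignites at step 5
Step 6: cell (1,4)='.' (+3 fires, +4 burnt)
Step 7: cell (1,4)='.' (+3 fires, +3 burnt)
Step 8: cell (1,4)='.' (+2 fires, +3 burnt)
Step 9: cell (1,4)='.' (+1 fires, +2 burnt)
Step 10: cell (1,4)='.' (+0 fires, +1 burnt)
  fire out at step 10

5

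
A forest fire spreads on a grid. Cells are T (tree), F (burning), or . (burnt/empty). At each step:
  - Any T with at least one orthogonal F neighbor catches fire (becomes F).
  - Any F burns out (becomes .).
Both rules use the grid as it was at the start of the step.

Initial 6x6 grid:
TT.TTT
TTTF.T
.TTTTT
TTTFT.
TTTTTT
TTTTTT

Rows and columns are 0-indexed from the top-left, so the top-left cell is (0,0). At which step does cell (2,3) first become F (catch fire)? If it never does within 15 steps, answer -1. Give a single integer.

Step 1: cell (2,3)='F' (+6 fires, +2 burnt)
  -> target ignites at step 1
Step 2: cell (2,3)='.' (+8 fires, +6 burnt)
Step 3: cell (2,3)='.' (+10 fires, +8 burnt)
Step 4: cell (2,3)='.' (+5 fires, +10 burnt)
Step 5: cell (2,3)='.' (+1 fires, +5 burnt)
Step 6: cell (2,3)='.' (+0 fires, +1 burnt)
  fire out at step 6

1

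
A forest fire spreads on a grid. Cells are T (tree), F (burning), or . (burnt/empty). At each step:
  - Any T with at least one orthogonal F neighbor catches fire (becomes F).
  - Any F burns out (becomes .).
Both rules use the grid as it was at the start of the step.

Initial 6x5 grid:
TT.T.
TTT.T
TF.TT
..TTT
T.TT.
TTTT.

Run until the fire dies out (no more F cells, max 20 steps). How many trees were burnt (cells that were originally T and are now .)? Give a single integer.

Answer: 6

Derivation:
Step 1: +2 fires, +1 burnt (F count now 2)
Step 2: +3 fires, +2 burnt (F count now 3)
Step 3: +1 fires, +3 burnt (F count now 1)
Step 4: +0 fires, +1 burnt (F count now 0)
Fire out after step 4
Initially T: 20, now '.': 16
Total burnt (originally-T cells now '.'): 6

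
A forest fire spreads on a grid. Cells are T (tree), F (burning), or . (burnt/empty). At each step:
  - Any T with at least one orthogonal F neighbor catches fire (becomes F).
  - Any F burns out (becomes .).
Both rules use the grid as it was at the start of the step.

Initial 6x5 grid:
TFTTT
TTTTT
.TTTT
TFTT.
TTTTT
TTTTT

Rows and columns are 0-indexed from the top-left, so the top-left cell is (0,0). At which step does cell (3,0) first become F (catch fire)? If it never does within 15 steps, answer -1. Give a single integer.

Step 1: cell (3,0)='F' (+7 fires, +2 burnt)
  -> target ignites at step 1
Step 2: cell (3,0)='.' (+8 fires, +7 burnt)
Step 3: cell (3,0)='.' (+6 fires, +8 burnt)
Step 4: cell (3,0)='.' (+4 fires, +6 burnt)
Step 5: cell (3,0)='.' (+1 fires, +4 burnt)
Step 6: cell (3,0)='.' (+0 fires, +1 burnt)
  fire out at step 6

1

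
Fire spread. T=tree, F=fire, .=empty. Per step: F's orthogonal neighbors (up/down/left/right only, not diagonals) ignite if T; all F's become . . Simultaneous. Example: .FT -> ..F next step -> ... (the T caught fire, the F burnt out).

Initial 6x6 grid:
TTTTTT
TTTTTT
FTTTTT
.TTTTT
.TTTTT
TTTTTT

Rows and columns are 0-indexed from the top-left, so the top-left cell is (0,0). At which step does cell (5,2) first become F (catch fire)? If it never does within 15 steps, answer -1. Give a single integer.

Step 1: cell (5,2)='T' (+2 fires, +1 burnt)
Step 2: cell (5,2)='T' (+4 fires, +2 burnt)
Step 3: cell (5,2)='T' (+5 fires, +4 burnt)
Step 4: cell (5,2)='T' (+6 fires, +5 burnt)
Step 5: cell (5,2)='F' (+7 fires, +6 burnt)
  -> target ignites at step 5
Step 6: cell (5,2)='.' (+5 fires, +7 burnt)
Step 7: cell (5,2)='.' (+3 fires, +5 burnt)
Step 8: cell (5,2)='.' (+1 fires, +3 burnt)
Step 9: cell (5,2)='.' (+0 fires, +1 burnt)
  fire out at step 9

5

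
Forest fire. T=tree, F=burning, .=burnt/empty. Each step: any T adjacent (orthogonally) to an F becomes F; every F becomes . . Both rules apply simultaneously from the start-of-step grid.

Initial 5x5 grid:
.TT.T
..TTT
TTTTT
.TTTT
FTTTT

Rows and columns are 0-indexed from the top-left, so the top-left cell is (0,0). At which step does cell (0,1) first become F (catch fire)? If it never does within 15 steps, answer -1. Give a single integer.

Step 1: cell (0,1)='T' (+1 fires, +1 burnt)
Step 2: cell (0,1)='T' (+2 fires, +1 burnt)
Step 3: cell (0,1)='T' (+3 fires, +2 burnt)
Step 4: cell (0,1)='T' (+4 fires, +3 burnt)
Step 5: cell (0,1)='T' (+3 fires, +4 burnt)
Step 6: cell (0,1)='T' (+3 fires, +3 burnt)
Step 7: cell (0,1)='F' (+2 fires, +3 burnt)
  -> target ignites at step 7
Step 8: cell (0,1)='.' (+1 fires, +2 burnt)
Step 9: cell (0,1)='.' (+0 fires, +1 burnt)
  fire out at step 9

7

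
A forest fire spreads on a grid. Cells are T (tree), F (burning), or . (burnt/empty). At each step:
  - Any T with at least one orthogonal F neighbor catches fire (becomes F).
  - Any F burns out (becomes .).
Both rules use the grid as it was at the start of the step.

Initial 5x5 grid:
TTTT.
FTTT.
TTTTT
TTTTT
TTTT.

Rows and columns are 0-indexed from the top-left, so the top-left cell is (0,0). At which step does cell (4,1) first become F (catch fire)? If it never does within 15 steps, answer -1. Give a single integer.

Step 1: cell (4,1)='T' (+3 fires, +1 burnt)
Step 2: cell (4,1)='T' (+4 fires, +3 burnt)
Step 3: cell (4,1)='T' (+5 fires, +4 burnt)
Step 4: cell (4,1)='F' (+4 fires, +5 burnt)
  -> target ignites at step 4
Step 5: cell (4,1)='.' (+3 fires, +4 burnt)
Step 6: cell (4,1)='.' (+2 fires, +3 burnt)
Step 7: cell (4,1)='.' (+0 fires, +2 burnt)
  fire out at step 7

4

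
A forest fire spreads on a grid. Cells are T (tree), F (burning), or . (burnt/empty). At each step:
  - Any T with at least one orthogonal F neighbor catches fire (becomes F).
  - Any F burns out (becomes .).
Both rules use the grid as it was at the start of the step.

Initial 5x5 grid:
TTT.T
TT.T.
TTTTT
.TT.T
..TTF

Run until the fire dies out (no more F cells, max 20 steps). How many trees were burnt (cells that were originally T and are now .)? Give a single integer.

Answer: 16

Derivation:
Step 1: +2 fires, +1 burnt (F count now 2)
Step 2: +2 fires, +2 burnt (F count now 2)
Step 3: +2 fires, +2 burnt (F count now 2)
Step 4: +3 fires, +2 burnt (F count now 3)
Step 5: +1 fires, +3 burnt (F count now 1)
Step 6: +2 fires, +1 burnt (F count now 2)
Step 7: +2 fires, +2 burnt (F count now 2)
Step 8: +2 fires, +2 burnt (F count now 2)
Step 9: +0 fires, +2 burnt (F count now 0)
Fire out after step 9
Initially T: 17, now '.': 24
Total burnt (originally-T cells now '.'): 16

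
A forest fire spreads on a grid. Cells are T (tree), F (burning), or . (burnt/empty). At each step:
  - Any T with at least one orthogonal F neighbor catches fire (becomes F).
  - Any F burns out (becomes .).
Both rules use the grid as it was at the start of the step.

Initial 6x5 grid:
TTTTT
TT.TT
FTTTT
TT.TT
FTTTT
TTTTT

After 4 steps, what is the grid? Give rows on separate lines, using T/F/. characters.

Step 1: 5 trees catch fire, 2 burn out
  TTTTT
  FT.TT
  .FTTT
  FT.TT
  .FTTT
  FTTTT
Step 2: 6 trees catch fire, 5 burn out
  FTTTT
  .F.TT
  ..FTT
  .F.TT
  ..FTT
  .FTTT
Step 3: 4 trees catch fire, 6 burn out
  .FTTT
  ...TT
  ...FT
  ...TT
  ...FT
  ..FTT
Step 4: 6 trees catch fire, 4 burn out
  ..FTT
  ...FT
  ....F
  ...FT
  ....F
  ...FT

..FTT
...FT
....F
...FT
....F
...FT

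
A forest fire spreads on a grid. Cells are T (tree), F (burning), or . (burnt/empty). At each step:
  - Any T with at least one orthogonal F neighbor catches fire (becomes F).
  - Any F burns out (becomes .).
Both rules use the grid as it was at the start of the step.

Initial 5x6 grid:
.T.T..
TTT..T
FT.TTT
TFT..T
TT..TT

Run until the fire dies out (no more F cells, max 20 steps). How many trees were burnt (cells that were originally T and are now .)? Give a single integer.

Answer: 9

Derivation:
Step 1: +5 fires, +2 burnt (F count now 5)
Step 2: +2 fires, +5 burnt (F count now 2)
Step 3: +2 fires, +2 burnt (F count now 2)
Step 4: +0 fires, +2 burnt (F count now 0)
Fire out after step 4
Initially T: 17, now '.': 22
Total burnt (originally-T cells now '.'): 9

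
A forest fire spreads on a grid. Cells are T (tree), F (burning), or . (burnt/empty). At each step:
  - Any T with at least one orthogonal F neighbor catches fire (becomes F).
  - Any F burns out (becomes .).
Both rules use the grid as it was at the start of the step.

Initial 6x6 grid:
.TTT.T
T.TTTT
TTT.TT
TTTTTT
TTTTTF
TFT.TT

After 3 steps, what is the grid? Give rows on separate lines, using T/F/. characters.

Step 1: 6 trees catch fire, 2 burn out
  .TTT.T
  T.TTTT
  TTT.TT
  TTTTTF
  TFTTF.
  F.F.TF
Step 2: 7 trees catch fire, 6 burn out
  .TTT.T
  T.TTTT
  TTT.TF
  TFTTF.
  F.FF..
  ....F.
Step 3: 6 trees catch fire, 7 burn out
  .TTT.T
  T.TTTF
  TFT.F.
  F.FF..
  ......
  ......

.TTT.T
T.TTTF
TFT.F.
F.FF..
......
......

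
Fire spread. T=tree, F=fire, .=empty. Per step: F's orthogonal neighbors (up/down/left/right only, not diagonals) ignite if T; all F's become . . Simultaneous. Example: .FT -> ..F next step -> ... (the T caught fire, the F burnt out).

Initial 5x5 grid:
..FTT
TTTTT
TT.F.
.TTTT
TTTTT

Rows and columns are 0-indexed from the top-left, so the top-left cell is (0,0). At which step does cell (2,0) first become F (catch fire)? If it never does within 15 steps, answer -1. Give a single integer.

Step 1: cell (2,0)='T' (+4 fires, +2 burnt)
Step 2: cell (2,0)='T' (+6 fires, +4 burnt)
Step 3: cell (2,0)='T' (+5 fires, +6 burnt)
Step 4: cell (2,0)='F' (+2 fires, +5 burnt)
  -> target ignites at step 4
Step 5: cell (2,0)='.' (+1 fires, +2 burnt)
Step 6: cell (2,0)='.' (+0 fires, +1 burnt)
  fire out at step 6

4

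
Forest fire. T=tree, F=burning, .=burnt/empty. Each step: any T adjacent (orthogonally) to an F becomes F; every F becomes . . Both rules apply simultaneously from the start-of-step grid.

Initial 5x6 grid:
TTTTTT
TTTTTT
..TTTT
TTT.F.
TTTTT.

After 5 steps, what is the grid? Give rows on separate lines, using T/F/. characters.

Step 1: 2 trees catch fire, 1 burn out
  TTTTTT
  TTTTTT
  ..TTFT
  TTT...
  TTTTF.
Step 2: 4 trees catch fire, 2 burn out
  TTTTTT
  TTTTFT
  ..TF.F
  TTT...
  TTTF..
Step 3: 5 trees catch fire, 4 burn out
  TTTTFT
  TTTF.F
  ..F...
  TTT...
  TTF...
Step 4: 5 trees catch fire, 5 burn out
  TTTF.F
  TTF...
  ......
  TTF...
  TF....
Step 5: 4 trees catch fire, 5 burn out
  TTF...
  TF....
  ......
  TF....
  F.....

TTF...
TF....
......
TF....
F.....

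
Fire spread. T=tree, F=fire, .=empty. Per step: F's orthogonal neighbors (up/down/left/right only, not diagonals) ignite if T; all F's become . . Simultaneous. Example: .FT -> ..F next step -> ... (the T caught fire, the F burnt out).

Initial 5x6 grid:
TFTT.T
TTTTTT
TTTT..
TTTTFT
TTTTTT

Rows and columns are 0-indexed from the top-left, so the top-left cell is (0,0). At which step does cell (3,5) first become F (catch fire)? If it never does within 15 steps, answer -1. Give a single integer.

Step 1: cell (3,5)='F' (+6 fires, +2 burnt)
  -> target ignites at step 1
Step 2: cell (3,5)='.' (+8 fires, +6 burnt)
Step 3: cell (3,5)='.' (+5 fires, +8 burnt)
Step 4: cell (3,5)='.' (+3 fires, +5 burnt)
Step 5: cell (3,5)='.' (+2 fires, +3 burnt)
Step 6: cell (3,5)='.' (+1 fires, +2 burnt)
Step 7: cell (3,5)='.' (+0 fires, +1 burnt)
  fire out at step 7

1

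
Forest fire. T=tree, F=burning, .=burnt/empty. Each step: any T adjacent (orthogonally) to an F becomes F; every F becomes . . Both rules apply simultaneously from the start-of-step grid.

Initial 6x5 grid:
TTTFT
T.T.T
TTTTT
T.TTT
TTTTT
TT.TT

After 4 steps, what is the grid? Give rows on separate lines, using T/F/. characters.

Step 1: 2 trees catch fire, 1 burn out
  TTF.F
  T.T.T
  TTTTT
  T.TTT
  TTTTT
  TT.TT
Step 2: 3 trees catch fire, 2 burn out
  TF...
  T.F.F
  TTTTT
  T.TTT
  TTTTT
  TT.TT
Step 3: 3 trees catch fire, 3 burn out
  F....
  T....
  TTFTF
  T.TTT
  TTTTT
  TT.TT
Step 4: 5 trees catch fire, 3 burn out
  .....
  F....
  TF.F.
  T.FTF
  TTTTT
  TT.TT

.....
F....
TF.F.
T.FTF
TTTTT
TT.TT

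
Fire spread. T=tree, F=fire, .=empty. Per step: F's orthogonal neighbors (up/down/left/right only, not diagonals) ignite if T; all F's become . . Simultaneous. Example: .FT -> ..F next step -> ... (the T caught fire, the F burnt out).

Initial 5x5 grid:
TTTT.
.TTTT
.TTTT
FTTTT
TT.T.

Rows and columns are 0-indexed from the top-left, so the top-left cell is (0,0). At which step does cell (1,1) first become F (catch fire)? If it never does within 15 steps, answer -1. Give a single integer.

Step 1: cell (1,1)='T' (+2 fires, +1 burnt)
Step 2: cell (1,1)='T' (+3 fires, +2 burnt)
Step 3: cell (1,1)='F' (+3 fires, +3 burnt)
  -> target ignites at step 3
Step 4: cell (1,1)='.' (+5 fires, +3 burnt)
Step 5: cell (1,1)='.' (+4 fires, +5 burnt)
Step 6: cell (1,1)='.' (+2 fires, +4 burnt)
Step 7: cell (1,1)='.' (+0 fires, +2 burnt)
  fire out at step 7

3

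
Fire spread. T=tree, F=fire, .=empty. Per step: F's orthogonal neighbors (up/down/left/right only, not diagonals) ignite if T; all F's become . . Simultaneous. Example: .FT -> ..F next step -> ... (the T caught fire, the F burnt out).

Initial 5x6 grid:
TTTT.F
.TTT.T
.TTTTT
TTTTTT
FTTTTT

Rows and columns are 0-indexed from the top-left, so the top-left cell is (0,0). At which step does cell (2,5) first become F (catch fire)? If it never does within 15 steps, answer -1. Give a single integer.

Step 1: cell (2,5)='T' (+3 fires, +2 burnt)
Step 2: cell (2,5)='F' (+3 fires, +3 burnt)
  -> target ignites at step 2
Step 3: cell (2,5)='.' (+5 fires, +3 burnt)
Step 4: cell (2,5)='.' (+7 fires, +5 burnt)
Step 5: cell (2,5)='.' (+3 fires, +7 burnt)
Step 6: cell (2,5)='.' (+3 fires, +3 burnt)
Step 7: cell (2,5)='.' (+0 fires, +3 burnt)
  fire out at step 7

2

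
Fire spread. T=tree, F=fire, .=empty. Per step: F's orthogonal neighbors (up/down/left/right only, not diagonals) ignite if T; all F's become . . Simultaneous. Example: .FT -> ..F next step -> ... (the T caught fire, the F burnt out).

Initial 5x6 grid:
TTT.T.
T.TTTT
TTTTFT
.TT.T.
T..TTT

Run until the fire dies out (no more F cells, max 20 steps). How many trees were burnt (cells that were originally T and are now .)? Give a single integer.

Step 1: +4 fires, +1 burnt (F count now 4)
Step 2: +5 fires, +4 burnt (F count now 5)
Step 3: +5 fires, +5 burnt (F count now 5)
Step 4: +3 fires, +5 burnt (F count now 3)
Step 5: +2 fires, +3 burnt (F count now 2)
Step 6: +1 fires, +2 burnt (F count now 1)
Step 7: +0 fires, +1 burnt (F count now 0)
Fire out after step 7
Initially T: 21, now '.': 29
Total burnt (originally-T cells now '.'): 20

Answer: 20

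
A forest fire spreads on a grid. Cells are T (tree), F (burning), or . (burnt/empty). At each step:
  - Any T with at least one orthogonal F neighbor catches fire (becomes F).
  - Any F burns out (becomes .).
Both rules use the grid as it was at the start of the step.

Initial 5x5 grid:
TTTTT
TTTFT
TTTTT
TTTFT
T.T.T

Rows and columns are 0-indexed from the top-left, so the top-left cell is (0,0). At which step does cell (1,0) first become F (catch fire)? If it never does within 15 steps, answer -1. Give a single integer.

Step 1: cell (1,0)='T' (+6 fires, +2 burnt)
Step 2: cell (1,0)='T' (+8 fires, +6 burnt)
Step 3: cell (1,0)='F' (+4 fires, +8 burnt)
  -> target ignites at step 3
Step 4: cell (1,0)='.' (+3 fires, +4 burnt)
Step 5: cell (1,0)='.' (+0 fires, +3 burnt)
  fire out at step 5

3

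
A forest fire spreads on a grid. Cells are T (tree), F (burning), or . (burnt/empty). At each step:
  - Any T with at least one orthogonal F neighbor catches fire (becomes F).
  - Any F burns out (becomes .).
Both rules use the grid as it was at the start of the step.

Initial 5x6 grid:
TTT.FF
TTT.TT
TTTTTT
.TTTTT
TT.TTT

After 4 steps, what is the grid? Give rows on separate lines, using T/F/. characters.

Step 1: 2 trees catch fire, 2 burn out
  TTT...
  TTT.FF
  TTTTTT
  .TTTTT
  TT.TTT
Step 2: 2 trees catch fire, 2 burn out
  TTT...
  TTT...
  TTTTFF
  .TTTTT
  TT.TTT
Step 3: 3 trees catch fire, 2 burn out
  TTT...
  TTT...
  TTTF..
  .TTTFF
  TT.TTT
Step 4: 4 trees catch fire, 3 burn out
  TTT...
  TTT...
  TTF...
  .TTF..
  TT.TFF

TTT...
TTT...
TTF...
.TTF..
TT.TFF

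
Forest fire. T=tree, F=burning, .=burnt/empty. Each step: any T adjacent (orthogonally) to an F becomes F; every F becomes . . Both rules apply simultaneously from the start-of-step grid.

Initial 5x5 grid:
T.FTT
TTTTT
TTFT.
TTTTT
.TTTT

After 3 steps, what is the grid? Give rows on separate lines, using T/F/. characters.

Step 1: 5 trees catch fire, 2 burn out
  T..FT
  TTFTT
  TF.F.
  TTFTT
  .TTTT
Step 2: 7 trees catch fire, 5 burn out
  T...F
  TF.FT
  F....
  TF.FT
  .TFTT
Step 3: 6 trees catch fire, 7 burn out
  T....
  F...F
  .....
  F...F
  .F.FT

T....
F...F
.....
F...F
.F.FT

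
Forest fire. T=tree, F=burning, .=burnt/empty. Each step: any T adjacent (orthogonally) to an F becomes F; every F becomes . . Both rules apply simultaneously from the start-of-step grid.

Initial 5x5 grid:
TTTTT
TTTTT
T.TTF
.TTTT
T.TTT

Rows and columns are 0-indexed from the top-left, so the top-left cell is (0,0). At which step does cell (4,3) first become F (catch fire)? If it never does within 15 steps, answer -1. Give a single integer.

Step 1: cell (4,3)='T' (+3 fires, +1 burnt)
Step 2: cell (4,3)='T' (+5 fires, +3 burnt)
Step 3: cell (4,3)='F' (+4 fires, +5 burnt)
  -> target ignites at step 3
Step 4: cell (4,3)='.' (+4 fires, +4 burnt)
Step 5: cell (4,3)='.' (+2 fires, +4 burnt)
Step 6: cell (4,3)='.' (+2 fires, +2 burnt)
Step 7: cell (4,3)='.' (+0 fires, +2 burnt)
  fire out at step 7

3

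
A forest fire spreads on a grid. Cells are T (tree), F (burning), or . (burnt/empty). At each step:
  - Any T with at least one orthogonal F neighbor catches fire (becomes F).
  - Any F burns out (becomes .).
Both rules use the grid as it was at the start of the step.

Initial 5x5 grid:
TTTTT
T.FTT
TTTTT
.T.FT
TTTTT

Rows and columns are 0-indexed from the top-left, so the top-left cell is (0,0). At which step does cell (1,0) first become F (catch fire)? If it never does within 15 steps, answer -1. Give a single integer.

Step 1: cell (1,0)='T' (+6 fires, +2 burnt)
Step 2: cell (1,0)='T' (+7 fires, +6 burnt)
Step 3: cell (1,0)='T' (+5 fires, +7 burnt)
Step 4: cell (1,0)='F' (+2 fires, +5 burnt)
  -> target ignites at step 4
Step 5: cell (1,0)='.' (+0 fires, +2 burnt)
  fire out at step 5

4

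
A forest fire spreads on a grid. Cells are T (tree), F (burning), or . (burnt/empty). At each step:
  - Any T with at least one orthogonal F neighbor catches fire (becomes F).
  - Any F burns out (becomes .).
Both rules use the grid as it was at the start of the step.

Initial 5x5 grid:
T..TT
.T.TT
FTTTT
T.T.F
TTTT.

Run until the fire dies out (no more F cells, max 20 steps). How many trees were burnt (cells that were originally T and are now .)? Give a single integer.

Step 1: +3 fires, +2 burnt (F count now 3)
Step 2: +5 fires, +3 burnt (F count now 5)
Step 3: +4 fires, +5 burnt (F count now 4)
Step 4: +2 fires, +4 burnt (F count now 2)
Step 5: +1 fires, +2 burnt (F count now 1)
Step 6: +0 fires, +1 burnt (F count now 0)
Fire out after step 6
Initially T: 16, now '.': 24
Total burnt (originally-T cells now '.'): 15

Answer: 15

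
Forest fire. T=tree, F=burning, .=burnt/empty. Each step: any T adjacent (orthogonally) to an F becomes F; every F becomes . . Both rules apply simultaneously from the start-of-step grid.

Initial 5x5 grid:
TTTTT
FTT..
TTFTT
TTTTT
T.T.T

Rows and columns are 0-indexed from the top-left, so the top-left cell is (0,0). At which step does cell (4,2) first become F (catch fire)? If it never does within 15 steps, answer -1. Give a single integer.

Step 1: cell (4,2)='T' (+7 fires, +2 burnt)
Step 2: cell (4,2)='F' (+7 fires, +7 burnt)
  -> target ignites at step 2
Step 3: cell (4,2)='.' (+3 fires, +7 burnt)
Step 4: cell (4,2)='.' (+2 fires, +3 burnt)
Step 5: cell (4,2)='.' (+0 fires, +2 burnt)
  fire out at step 5

2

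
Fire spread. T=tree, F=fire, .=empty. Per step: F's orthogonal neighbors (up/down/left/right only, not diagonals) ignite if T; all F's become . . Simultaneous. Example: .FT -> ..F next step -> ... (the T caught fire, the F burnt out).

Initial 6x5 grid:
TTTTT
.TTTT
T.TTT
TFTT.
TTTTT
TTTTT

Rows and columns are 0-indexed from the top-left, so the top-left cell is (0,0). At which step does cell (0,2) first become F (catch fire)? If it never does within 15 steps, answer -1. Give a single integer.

Step 1: cell (0,2)='T' (+3 fires, +1 burnt)
Step 2: cell (0,2)='T' (+6 fires, +3 burnt)
Step 3: cell (0,2)='T' (+5 fires, +6 burnt)
Step 4: cell (0,2)='F' (+6 fires, +5 burnt)
  -> target ignites at step 4
Step 5: cell (0,2)='.' (+4 fires, +6 burnt)
Step 6: cell (0,2)='.' (+2 fires, +4 burnt)
Step 7: cell (0,2)='.' (+0 fires, +2 burnt)
  fire out at step 7

4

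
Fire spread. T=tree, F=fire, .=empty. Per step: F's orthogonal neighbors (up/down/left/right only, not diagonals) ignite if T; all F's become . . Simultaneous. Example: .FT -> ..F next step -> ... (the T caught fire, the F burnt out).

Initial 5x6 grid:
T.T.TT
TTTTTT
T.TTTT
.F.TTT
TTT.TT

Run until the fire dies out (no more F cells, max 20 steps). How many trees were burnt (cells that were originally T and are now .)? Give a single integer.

Answer: 3

Derivation:
Step 1: +1 fires, +1 burnt (F count now 1)
Step 2: +2 fires, +1 burnt (F count now 2)
Step 3: +0 fires, +2 burnt (F count now 0)
Fire out after step 3
Initially T: 23, now '.': 10
Total burnt (originally-T cells now '.'): 3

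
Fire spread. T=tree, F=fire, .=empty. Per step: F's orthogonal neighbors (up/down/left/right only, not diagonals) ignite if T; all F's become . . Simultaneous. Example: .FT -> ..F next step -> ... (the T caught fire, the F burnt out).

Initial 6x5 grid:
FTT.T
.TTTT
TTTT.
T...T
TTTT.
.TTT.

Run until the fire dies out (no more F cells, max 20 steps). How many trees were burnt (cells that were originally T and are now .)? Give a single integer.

Answer: 19

Derivation:
Step 1: +1 fires, +1 burnt (F count now 1)
Step 2: +2 fires, +1 burnt (F count now 2)
Step 3: +2 fires, +2 burnt (F count now 2)
Step 4: +3 fires, +2 burnt (F count now 3)
Step 5: +3 fires, +3 burnt (F count now 3)
Step 6: +2 fires, +3 burnt (F count now 2)
Step 7: +1 fires, +2 burnt (F count now 1)
Step 8: +2 fires, +1 burnt (F count now 2)
Step 9: +2 fires, +2 burnt (F count now 2)
Step 10: +1 fires, +2 burnt (F count now 1)
Step 11: +0 fires, +1 burnt (F count now 0)
Fire out after step 11
Initially T: 20, now '.': 29
Total burnt (originally-T cells now '.'): 19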